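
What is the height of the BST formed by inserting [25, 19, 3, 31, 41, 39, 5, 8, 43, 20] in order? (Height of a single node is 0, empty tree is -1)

Insertion order: [25, 19, 3, 31, 41, 39, 5, 8, 43, 20]
Tree (level-order array): [25, 19, 31, 3, 20, None, 41, None, 5, None, None, 39, 43, None, 8]
Compute height bottom-up (empty subtree = -1):
  height(8) = 1 + max(-1, -1) = 0
  height(5) = 1 + max(-1, 0) = 1
  height(3) = 1 + max(-1, 1) = 2
  height(20) = 1 + max(-1, -1) = 0
  height(19) = 1 + max(2, 0) = 3
  height(39) = 1 + max(-1, -1) = 0
  height(43) = 1 + max(-1, -1) = 0
  height(41) = 1 + max(0, 0) = 1
  height(31) = 1 + max(-1, 1) = 2
  height(25) = 1 + max(3, 2) = 4
Height = 4


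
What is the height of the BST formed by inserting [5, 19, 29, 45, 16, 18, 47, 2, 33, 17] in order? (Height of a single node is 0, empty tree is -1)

Insertion order: [5, 19, 29, 45, 16, 18, 47, 2, 33, 17]
Tree (level-order array): [5, 2, 19, None, None, 16, 29, None, 18, None, 45, 17, None, 33, 47]
Compute height bottom-up (empty subtree = -1):
  height(2) = 1 + max(-1, -1) = 0
  height(17) = 1 + max(-1, -1) = 0
  height(18) = 1 + max(0, -1) = 1
  height(16) = 1 + max(-1, 1) = 2
  height(33) = 1 + max(-1, -1) = 0
  height(47) = 1 + max(-1, -1) = 0
  height(45) = 1 + max(0, 0) = 1
  height(29) = 1 + max(-1, 1) = 2
  height(19) = 1 + max(2, 2) = 3
  height(5) = 1 + max(0, 3) = 4
Height = 4


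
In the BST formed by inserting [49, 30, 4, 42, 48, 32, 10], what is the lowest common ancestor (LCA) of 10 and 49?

Tree insertion order: [49, 30, 4, 42, 48, 32, 10]
Tree (level-order array): [49, 30, None, 4, 42, None, 10, 32, 48]
In a BST, the LCA of p=10, q=49 is the first node v on the
root-to-leaf path with p <= v <= q (go left if both < v, right if both > v).
Walk from root:
  at 49: 10 <= 49 <= 49, this is the LCA
LCA = 49


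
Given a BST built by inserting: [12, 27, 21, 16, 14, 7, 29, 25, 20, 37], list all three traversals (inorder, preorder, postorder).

Tree insertion order: [12, 27, 21, 16, 14, 7, 29, 25, 20, 37]
Tree (level-order array): [12, 7, 27, None, None, 21, 29, 16, 25, None, 37, 14, 20]
Inorder (L, root, R): [7, 12, 14, 16, 20, 21, 25, 27, 29, 37]
Preorder (root, L, R): [12, 7, 27, 21, 16, 14, 20, 25, 29, 37]
Postorder (L, R, root): [7, 14, 20, 16, 25, 21, 37, 29, 27, 12]


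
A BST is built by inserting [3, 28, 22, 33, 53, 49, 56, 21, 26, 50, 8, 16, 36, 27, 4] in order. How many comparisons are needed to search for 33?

Search path for 33: 3 -> 28 -> 33
Found: True
Comparisons: 3


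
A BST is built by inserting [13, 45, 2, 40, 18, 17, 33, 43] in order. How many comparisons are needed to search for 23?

Search path for 23: 13 -> 45 -> 40 -> 18 -> 33
Found: False
Comparisons: 5


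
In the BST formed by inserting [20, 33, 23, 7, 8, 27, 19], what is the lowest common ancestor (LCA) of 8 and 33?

Tree insertion order: [20, 33, 23, 7, 8, 27, 19]
Tree (level-order array): [20, 7, 33, None, 8, 23, None, None, 19, None, 27]
In a BST, the LCA of p=8, q=33 is the first node v on the
root-to-leaf path with p <= v <= q (go left if both < v, right if both > v).
Walk from root:
  at 20: 8 <= 20 <= 33, this is the LCA
LCA = 20


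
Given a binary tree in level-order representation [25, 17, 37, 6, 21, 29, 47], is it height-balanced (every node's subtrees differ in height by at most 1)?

Tree (level-order array): [25, 17, 37, 6, 21, 29, 47]
Definition: a tree is height-balanced if, at every node, |h(left) - h(right)| <= 1 (empty subtree has height -1).
Bottom-up per-node check:
  node 6: h_left=-1, h_right=-1, diff=0 [OK], height=0
  node 21: h_left=-1, h_right=-1, diff=0 [OK], height=0
  node 17: h_left=0, h_right=0, diff=0 [OK], height=1
  node 29: h_left=-1, h_right=-1, diff=0 [OK], height=0
  node 47: h_left=-1, h_right=-1, diff=0 [OK], height=0
  node 37: h_left=0, h_right=0, diff=0 [OK], height=1
  node 25: h_left=1, h_right=1, diff=0 [OK], height=2
All nodes satisfy the balance condition.
Result: Balanced


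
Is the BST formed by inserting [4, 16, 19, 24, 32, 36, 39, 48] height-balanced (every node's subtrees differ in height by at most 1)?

Tree (level-order array): [4, None, 16, None, 19, None, 24, None, 32, None, 36, None, 39, None, 48]
Definition: a tree is height-balanced if, at every node, |h(left) - h(right)| <= 1 (empty subtree has height -1).
Bottom-up per-node check:
  node 48: h_left=-1, h_right=-1, diff=0 [OK], height=0
  node 39: h_left=-1, h_right=0, diff=1 [OK], height=1
  node 36: h_left=-1, h_right=1, diff=2 [FAIL (|-1-1|=2 > 1)], height=2
  node 32: h_left=-1, h_right=2, diff=3 [FAIL (|-1-2|=3 > 1)], height=3
  node 24: h_left=-1, h_right=3, diff=4 [FAIL (|-1-3|=4 > 1)], height=4
  node 19: h_left=-1, h_right=4, diff=5 [FAIL (|-1-4|=5 > 1)], height=5
  node 16: h_left=-1, h_right=5, diff=6 [FAIL (|-1-5|=6 > 1)], height=6
  node 4: h_left=-1, h_right=6, diff=7 [FAIL (|-1-6|=7 > 1)], height=7
Node 36 violates the condition: |-1 - 1| = 2 > 1.
Result: Not balanced


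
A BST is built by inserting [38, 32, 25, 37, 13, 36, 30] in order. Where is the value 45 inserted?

Starting tree (level order): [38, 32, None, 25, 37, 13, 30, 36]
Insertion path: 38
Result: insert 45 as right child of 38
Final tree (level order): [38, 32, 45, 25, 37, None, None, 13, 30, 36]


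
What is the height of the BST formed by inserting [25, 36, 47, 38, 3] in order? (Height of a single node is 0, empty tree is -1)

Insertion order: [25, 36, 47, 38, 3]
Tree (level-order array): [25, 3, 36, None, None, None, 47, 38]
Compute height bottom-up (empty subtree = -1):
  height(3) = 1 + max(-1, -1) = 0
  height(38) = 1 + max(-1, -1) = 0
  height(47) = 1 + max(0, -1) = 1
  height(36) = 1 + max(-1, 1) = 2
  height(25) = 1 + max(0, 2) = 3
Height = 3


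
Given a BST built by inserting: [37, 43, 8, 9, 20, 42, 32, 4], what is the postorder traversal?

Tree insertion order: [37, 43, 8, 9, 20, 42, 32, 4]
Tree (level-order array): [37, 8, 43, 4, 9, 42, None, None, None, None, 20, None, None, None, 32]
Postorder traversal: [4, 32, 20, 9, 8, 42, 43, 37]


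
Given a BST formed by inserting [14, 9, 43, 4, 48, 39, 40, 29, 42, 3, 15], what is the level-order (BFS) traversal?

Tree insertion order: [14, 9, 43, 4, 48, 39, 40, 29, 42, 3, 15]
Tree (level-order array): [14, 9, 43, 4, None, 39, 48, 3, None, 29, 40, None, None, None, None, 15, None, None, 42]
BFS from the root, enqueuing left then right child of each popped node:
  queue [14] -> pop 14, enqueue [9, 43], visited so far: [14]
  queue [9, 43] -> pop 9, enqueue [4], visited so far: [14, 9]
  queue [43, 4] -> pop 43, enqueue [39, 48], visited so far: [14, 9, 43]
  queue [4, 39, 48] -> pop 4, enqueue [3], visited so far: [14, 9, 43, 4]
  queue [39, 48, 3] -> pop 39, enqueue [29, 40], visited so far: [14, 9, 43, 4, 39]
  queue [48, 3, 29, 40] -> pop 48, enqueue [none], visited so far: [14, 9, 43, 4, 39, 48]
  queue [3, 29, 40] -> pop 3, enqueue [none], visited so far: [14, 9, 43, 4, 39, 48, 3]
  queue [29, 40] -> pop 29, enqueue [15], visited so far: [14, 9, 43, 4, 39, 48, 3, 29]
  queue [40, 15] -> pop 40, enqueue [42], visited so far: [14, 9, 43, 4, 39, 48, 3, 29, 40]
  queue [15, 42] -> pop 15, enqueue [none], visited so far: [14, 9, 43, 4, 39, 48, 3, 29, 40, 15]
  queue [42] -> pop 42, enqueue [none], visited so far: [14, 9, 43, 4, 39, 48, 3, 29, 40, 15, 42]
Result: [14, 9, 43, 4, 39, 48, 3, 29, 40, 15, 42]


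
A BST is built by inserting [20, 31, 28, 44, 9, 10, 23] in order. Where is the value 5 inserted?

Starting tree (level order): [20, 9, 31, None, 10, 28, 44, None, None, 23]
Insertion path: 20 -> 9
Result: insert 5 as left child of 9
Final tree (level order): [20, 9, 31, 5, 10, 28, 44, None, None, None, None, 23]


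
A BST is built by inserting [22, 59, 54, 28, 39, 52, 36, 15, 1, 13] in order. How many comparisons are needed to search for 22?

Search path for 22: 22
Found: True
Comparisons: 1


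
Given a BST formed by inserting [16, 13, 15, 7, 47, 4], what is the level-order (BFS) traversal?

Tree insertion order: [16, 13, 15, 7, 47, 4]
Tree (level-order array): [16, 13, 47, 7, 15, None, None, 4]
BFS from the root, enqueuing left then right child of each popped node:
  queue [16] -> pop 16, enqueue [13, 47], visited so far: [16]
  queue [13, 47] -> pop 13, enqueue [7, 15], visited so far: [16, 13]
  queue [47, 7, 15] -> pop 47, enqueue [none], visited so far: [16, 13, 47]
  queue [7, 15] -> pop 7, enqueue [4], visited so far: [16, 13, 47, 7]
  queue [15, 4] -> pop 15, enqueue [none], visited so far: [16, 13, 47, 7, 15]
  queue [4] -> pop 4, enqueue [none], visited so far: [16, 13, 47, 7, 15, 4]
Result: [16, 13, 47, 7, 15, 4]


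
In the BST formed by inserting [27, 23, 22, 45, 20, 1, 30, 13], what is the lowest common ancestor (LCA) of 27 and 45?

Tree insertion order: [27, 23, 22, 45, 20, 1, 30, 13]
Tree (level-order array): [27, 23, 45, 22, None, 30, None, 20, None, None, None, 1, None, None, 13]
In a BST, the LCA of p=27, q=45 is the first node v on the
root-to-leaf path with p <= v <= q (go left if both < v, right if both > v).
Walk from root:
  at 27: 27 <= 27 <= 45, this is the LCA
LCA = 27


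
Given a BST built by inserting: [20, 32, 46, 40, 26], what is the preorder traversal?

Tree insertion order: [20, 32, 46, 40, 26]
Tree (level-order array): [20, None, 32, 26, 46, None, None, 40]
Preorder traversal: [20, 32, 26, 46, 40]


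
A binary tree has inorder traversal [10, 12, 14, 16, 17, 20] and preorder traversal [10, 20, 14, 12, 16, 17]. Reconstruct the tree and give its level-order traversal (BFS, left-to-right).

Inorder:  [10, 12, 14, 16, 17, 20]
Preorder: [10, 20, 14, 12, 16, 17]
Algorithm: preorder visits root first, so consume preorder in order;
for each root, split the current inorder slice at that value into
left-subtree inorder and right-subtree inorder, then recurse.
Recursive splits:
  root=10; inorder splits into left=[], right=[12, 14, 16, 17, 20]
  root=20; inorder splits into left=[12, 14, 16, 17], right=[]
  root=14; inorder splits into left=[12], right=[16, 17]
  root=12; inorder splits into left=[], right=[]
  root=16; inorder splits into left=[], right=[17]
  root=17; inorder splits into left=[], right=[]
Reconstructed level-order: [10, 20, 14, 12, 16, 17]


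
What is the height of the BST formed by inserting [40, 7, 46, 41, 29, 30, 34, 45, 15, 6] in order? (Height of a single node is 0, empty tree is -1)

Insertion order: [40, 7, 46, 41, 29, 30, 34, 45, 15, 6]
Tree (level-order array): [40, 7, 46, 6, 29, 41, None, None, None, 15, 30, None, 45, None, None, None, 34]
Compute height bottom-up (empty subtree = -1):
  height(6) = 1 + max(-1, -1) = 0
  height(15) = 1 + max(-1, -1) = 0
  height(34) = 1 + max(-1, -1) = 0
  height(30) = 1 + max(-1, 0) = 1
  height(29) = 1 + max(0, 1) = 2
  height(7) = 1 + max(0, 2) = 3
  height(45) = 1 + max(-1, -1) = 0
  height(41) = 1 + max(-1, 0) = 1
  height(46) = 1 + max(1, -1) = 2
  height(40) = 1 + max(3, 2) = 4
Height = 4


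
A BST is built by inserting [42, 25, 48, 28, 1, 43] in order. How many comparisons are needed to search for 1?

Search path for 1: 42 -> 25 -> 1
Found: True
Comparisons: 3


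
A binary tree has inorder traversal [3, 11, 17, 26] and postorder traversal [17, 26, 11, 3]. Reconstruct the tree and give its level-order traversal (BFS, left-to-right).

Inorder:   [3, 11, 17, 26]
Postorder: [17, 26, 11, 3]
Algorithm: postorder visits root last, so walk postorder right-to-left;
each value is the root of the current inorder slice — split it at that
value, recurse on the right subtree first, then the left.
Recursive splits:
  root=3; inorder splits into left=[], right=[11, 17, 26]
  root=11; inorder splits into left=[], right=[17, 26]
  root=26; inorder splits into left=[17], right=[]
  root=17; inorder splits into left=[], right=[]
Reconstructed level-order: [3, 11, 26, 17]


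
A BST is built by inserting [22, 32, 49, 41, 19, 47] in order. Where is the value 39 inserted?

Starting tree (level order): [22, 19, 32, None, None, None, 49, 41, None, None, 47]
Insertion path: 22 -> 32 -> 49 -> 41
Result: insert 39 as left child of 41
Final tree (level order): [22, 19, 32, None, None, None, 49, 41, None, 39, 47]


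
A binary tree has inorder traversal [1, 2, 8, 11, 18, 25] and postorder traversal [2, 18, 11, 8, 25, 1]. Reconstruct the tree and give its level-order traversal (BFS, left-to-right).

Inorder:   [1, 2, 8, 11, 18, 25]
Postorder: [2, 18, 11, 8, 25, 1]
Algorithm: postorder visits root last, so walk postorder right-to-left;
each value is the root of the current inorder slice — split it at that
value, recurse on the right subtree first, then the left.
Recursive splits:
  root=1; inorder splits into left=[], right=[2, 8, 11, 18, 25]
  root=25; inorder splits into left=[2, 8, 11, 18], right=[]
  root=8; inorder splits into left=[2], right=[11, 18]
  root=11; inorder splits into left=[], right=[18]
  root=18; inorder splits into left=[], right=[]
  root=2; inorder splits into left=[], right=[]
Reconstructed level-order: [1, 25, 8, 2, 11, 18]


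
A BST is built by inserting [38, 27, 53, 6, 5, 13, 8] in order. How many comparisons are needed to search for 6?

Search path for 6: 38 -> 27 -> 6
Found: True
Comparisons: 3


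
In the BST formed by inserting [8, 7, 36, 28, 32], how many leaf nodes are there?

Tree built from: [8, 7, 36, 28, 32]
Tree (level-order array): [8, 7, 36, None, None, 28, None, None, 32]
Rule: A leaf has 0 children.
Per-node child counts:
  node 8: 2 child(ren)
  node 7: 0 child(ren)
  node 36: 1 child(ren)
  node 28: 1 child(ren)
  node 32: 0 child(ren)
Matching nodes: [7, 32]
Count of leaf nodes: 2


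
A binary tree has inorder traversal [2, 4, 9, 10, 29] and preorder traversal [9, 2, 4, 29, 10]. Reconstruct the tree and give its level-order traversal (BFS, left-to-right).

Inorder:  [2, 4, 9, 10, 29]
Preorder: [9, 2, 4, 29, 10]
Algorithm: preorder visits root first, so consume preorder in order;
for each root, split the current inorder slice at that value into
left-subtree inorder and right-subtree inorder, then recurse.
Recursive splits:
  root=9; inorder splits into left=[2, 4], right=[10, 29]
  root=2; inorder splits into left=[], right=[4]
  root=4; inorder splits into left=[], right=[]
  root=29; inorder splits into left=[10], right=[]
  root=10; inorder splits into left=[], right=[]
Reconstructed level-order: [9, 2, 29, 4, 10]


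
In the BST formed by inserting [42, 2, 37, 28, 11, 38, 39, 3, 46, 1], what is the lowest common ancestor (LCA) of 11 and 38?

Tree insertion order: [42, 2, 37, 28, 11, 38, 39, 3, 46, 1]
Tree (level-order array): [42, 2, 46, 1, 37, None, None, None, None, 28, 38, 11, None, None, 39, 3]
In a BST, the LCA of p=11, q=38 is the first node v on the
root-to-leaf path with p <= v <= q (go left if both < v, right if both > v).
Walk from root:
  at 42: both 11 and 38 < 42, go left
  at 2: both 11 and 38 > 2, go right
  at 37: 11 <= 37 <= 38, this is the LCA
LCA = 37


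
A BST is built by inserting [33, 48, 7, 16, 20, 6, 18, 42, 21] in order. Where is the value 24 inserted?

Starting tree (level order): [33, 7, 48, 6, 16, 42, None, None, None, None, 20, None, None, 18, 21]
Insertion path: 33 -> 7 -> 16 -> 20 -> 21
Result: insert 24 as right child of 21
Final tree (level order): [33, 7, 48, 6, 16, 42, None, None, None, None, 20, None, None, 18, 21, None, None, None, 24]


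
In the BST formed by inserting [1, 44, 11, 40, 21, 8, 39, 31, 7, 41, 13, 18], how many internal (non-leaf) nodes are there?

Tree built from: [1, 44, 11, 40, 21, 8, 39, 31, 7, 41, 13, 18]
Tree (level-order array): [1, None, 44, 11, None, 8, 40, 7, None, 21, 41, None, None, 13, 39, None, None, None, 18, 31]
Rule: An internal node has at least one child.
Per-node child counts:
  node 1: 1 child(ren)
  node 44: 1 child(ren)
  node 11: 2 child(ren)
  node 8: 1 child(ren)
  node 7: 0 child(ren)
  node 40: 2 child(ren)
  node 21: 2 child(ren)
  node 13: 1 child(ren)
  node 18: 0 child(ren)
  node 39: 1 child(ren)
  node 31: 0 child(ren)
  node 41: 0 child(ren)
Matching nodes: [1, 44, 11, 8, 40, 21, 13, 39]
Count of internal (non-leaf) nodes: 8


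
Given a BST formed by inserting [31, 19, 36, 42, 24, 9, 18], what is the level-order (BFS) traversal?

Tree insertion order: [31, 19, 36, 42, 24, 9, 18]
Tree (level-order array): [31, 19, 36, 9, 24, None, 42, None, 18]
BFS from the root, enqueuing left then right child of each popped node:
  queue [31] -> pop 31, enqueue [19, 36], visited so far: [31]
  queue [19, 36] -> pop 19, enqueue [9, 24], visited so far: [31, 19]
  queue [36, 9, 24] -> pop 36, enqueue [42], visited so far: [31, 19, 36]
  queue [9, 24, 42] -> pop 9, enqueue [18], visited so far: [31, 19, 36, 9]
  queue [24, 42, 18] -> pop 24, enqueue [none], visited so far: [31, 19, 36, 9, 24]
  queue [42, 18] -> pop 42, enqueue [none], visited so far: [31, 19, 36, 9, 24, 42]
  queue [18] -> pop 18, enqueue [none], visited so far: [31, 19, 36, 9, 24, 42, 18]
Result: [31, 19, 36, 9, 24, 42, 18]


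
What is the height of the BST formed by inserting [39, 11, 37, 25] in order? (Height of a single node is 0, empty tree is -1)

Insertion order: [39, 11, 37, 25]
Tree (level-order array): [39, 11, None, None, 37, 25]
Compute height bottom-up (empty subtree = -1):
  height(25) = 1 + max(-1, -1) = 0
  height(37) = 1 + max(0, -1) = 1
  height(11) = 1 + max(-1, 1) = 2
  height(39) = 1 + max(2, -1) = 3
Height = 3


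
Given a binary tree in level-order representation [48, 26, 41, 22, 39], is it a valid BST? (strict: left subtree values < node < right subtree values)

Level-order array: [48, 26, 41, 22, 39]
Validate using subtree bounds (lo, hi): at each node, require lo < value < hi,
then recurse left with hi=value and right with lo=value.
Preorder trace (stopping at first violation):
  at node 48 with bounds (-inf, +inf): OK
  at node 26 with bounds (-inf, 48): OK
  at node 22 with bounds (-inf, 26): OK
  at node 39 with bounds (26, 48): OK
  at node 41 with bounds (48, +inf): VIOLATION
Node 41 violates its bound: not (48 < 41 < +inf).
Result: Not a valid BST


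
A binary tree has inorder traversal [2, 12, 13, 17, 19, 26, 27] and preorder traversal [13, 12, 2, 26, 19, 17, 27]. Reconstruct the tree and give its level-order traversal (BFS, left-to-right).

Inorder:  [2, 12, 13, 17, 19, 26, 27]
Preorder: [13, 12, 2, 26, 19, 17, 27]
Algorithm: preorder visits root first, so consume preorder in order;
for each root, split the current inorder slice at that value into
left-subtree inorder and right-subtree inorder, then recurse.
Recursive splits:
  root=13; inorder splits into left=[2, 12], right=[17, 19, 26, 27]
  root=12; inorder splits into left=[2], right=[]
  root=2; inorder splits into left=[], right=[]
  root=26; inorder splits into left=[17, 19], right=[27]
  root=19; inorder splits into left=[17], right=[]
  root=17; inorder splits into left=[], right=[]
  root=27; inorder splits into left=[], right=[]
Reconstructed level-order: [13, 12, 26, 2, 19, 27, 17]


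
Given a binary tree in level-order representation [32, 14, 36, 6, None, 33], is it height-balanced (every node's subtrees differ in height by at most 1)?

Tree (level-order array): [32, 14, 36, 6, None, 33]
Definition: a tree is height-balanced if, at every node, |h(left) - h(right)| <= 1 (empty subtree has height -1).
Bottom-up per-node check:
  node 6: h_left=-1, h_right=-1, diff=0 [OK], height=0
  node 14: h_left=0, h_right=-1, diff=1 [OK], height=1
  node 33: h_left=-1, h_right=-1, diff=0 [OK], height=0
  node 36: h_left=0, h_right=-1, diff=1 [OK], height=1
  node 32: h_left=1, h_right=1, diff=0 [OK], height=2
All nodes satisfy the balance condition.
Result: Balanced


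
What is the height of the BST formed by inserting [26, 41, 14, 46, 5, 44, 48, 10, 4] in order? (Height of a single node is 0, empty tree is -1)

Insertion order: [26, 41, 14, 46, 5, 44, 48, 10, 4]
Tree (level-order array): [26, 14, 41, 5, None, None, 46, 4, 10, 44, 48]
Compute height bottom-up (empty subtree = -1):
  height(4) = 1 + max(-1, -1) = 0
  height(10) = 1 + max(-1, -1) = 0
  height(5) = 1 + max(0, 0) = 1
  height(14) = 1 + max(1, -1) = 2
  height(44) = 1 + max(-1, -1) = 0
  height(48) = 1 + max(-1, -1) = 0
  height(46) = 1 + max(0, 0) = 1
  height(41) = 1 + max(-1, 1) = 2
  height(26) = 1 + max(2, 2) = 3
Height = 3


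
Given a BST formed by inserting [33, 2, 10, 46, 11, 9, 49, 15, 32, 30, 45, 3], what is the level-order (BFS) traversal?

Tree insertion order: [33, 2, 10, 46, 11, 9, 49, 15, 32, 30, 45, 3]
Tree (level-order array): [33, 2, 46, None, 10, 45, 49, 9, 11, None, None, None, None, 3, None, None, 15, None, None, None, 32, 30]
BFS from the root, enqueuing left then right child of each popped node:
  queue [33] -> pop 33, enqueue [2, 46], visited so far: [33]
  queue [2, 46] -> pop 2, enqueue [10], visited so far: [33, 2]
  queue [46, 10] -> pop 46, enqueue [45, 49], visited so far: [33, 2, 46]
  queue [10, 45, 49] -> pop 10, enqueue [9, 11], visited so far: [33, 2, 46, 10]
  queue [45, 49, 9, 11] -> pop 45, enqueue [none], visited so far: [33, 2, 46, 10, 45]
  queue [49, 9, 11] -> pop 49, enqueue [none], visited so far: [33, 2, 46, 10, 45, 49]
  queue [9, 11] -> pop 9, enqueue [3], visited so far: [33, 2, 46, 10, 45, 49, 9]
  queue [11, 3] -> pop 11, enqueue [15], visited so far: [33, 2, 46, 10, 45, 49, 9, 11]
  queue [3, 15] -> pop 3, enqueue [none], visited so far: [33, 2, 46, 10, 45, 49, 9, 11, 3]
  queue [15] -> pop 15, enqueue [32], visited so far: [33, 2, 46, 10, 45, 49, 9, 11, 3, 15]
  queue [32] -> pop 32, enqueue [30], visited so far: [33, 2, 46, 10, 45, 49, 9, 11, 3, 15, 32]
  queue [30] -> pop 30, enqueue [none], visited so far: [33, 2, 46, 10, 45, 49, 9, 11, 3, 15, 32, 30]
Result: [33, 2, 46, 10, 45, 49, 9, 11, 3, 15, 32, 30]


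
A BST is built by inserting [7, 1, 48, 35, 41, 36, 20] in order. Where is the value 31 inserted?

Starting tree (level order): [7, 1, 48, None, None, 35, None, 20, 41, None, None, 36]
Insertion path: 7 -> 48 -> 35 -> 20
Result: insert 31 as right child of 20
Final tree (level order): [7, 1, 48, None, None, 35, None, 20, 41, None, 31, 36]


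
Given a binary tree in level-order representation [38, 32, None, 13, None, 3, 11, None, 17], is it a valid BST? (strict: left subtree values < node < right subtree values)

Level-order array: [38, 32, None, 13, None, 3, 11, None, 17]
Validate using subtree bounds (lo, hi): at each node, require lo < value < hi,
then recurse left with hi=value and right with lo=value.
Preorder trace (stopping at first violation):
  at node 38 with bounds (-inf, +inf): OK
  at node 32 with bounds (-inf, 38): OK
  at node 13 with bounds (-inf, 32): OK
  at node 3 with bounds (-inf, 13): OK
  at node 17 with bounds (3, 13): VIOLATION
Node 17 violates its bound: not (3 < 17 < 13).
Result: Not a valid BST


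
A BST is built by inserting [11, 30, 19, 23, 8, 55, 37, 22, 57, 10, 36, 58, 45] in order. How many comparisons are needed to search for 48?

Search path for 48: 11 -> 30 -> 55 -> 37 -> 45
Found: False
Comparisons: 5


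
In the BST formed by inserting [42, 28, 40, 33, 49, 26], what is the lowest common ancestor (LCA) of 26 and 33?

Tree insertion order: [42, 28, 40, 33, 49, 26]
Tree (level-order array): [42, 28, 49, 26, 40, None, None, None, None, 33]
In a BST, the LCA of p=26, q=33 is the first node v on the
root-to-leaf path with p <= v <= q (go left if both < v, right if both > v).
Walk from root:
  at 42: both 26 and 33 < 42, go left
  at 28: 26 <= 28 <= 33, this is the LCA
LCA = 28


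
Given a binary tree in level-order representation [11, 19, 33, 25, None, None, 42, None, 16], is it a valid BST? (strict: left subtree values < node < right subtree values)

Level-order array: [11, 19, 33, 25, None, None, 42, None, 16]
Validate using subtree bounds (lo, hi): at each node, require lo < value < hi,
then recurse left with hi=value and right with lo=value.
Preorder trace (stopping at first violation):
  at node 11 with bounds (-inf, +inf): OK
  at node 19 with bounds (-inf, 11): VIOLATION
Node 19 violates its bound: not (-inf < 19 < 11).
Result: Not a valid BST


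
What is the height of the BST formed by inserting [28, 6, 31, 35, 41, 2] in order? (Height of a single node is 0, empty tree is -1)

Insertion order: [28, 6, 31, 35, 41, 2]
Tree (level-order array): [28, 6, 31, 2, None, None, 35, None, None, None, 41]
Compute height bottom-up (empty subtree = -1):
  height(2) = 1 + max(-1, -1) = 0
  height(6) = 1 + max(0, -1) = 1
  height(41) = 1 + max(-1, -1) = 0
  height(35) = 1 + max(-1, 0) = 1
  height(31) = 1 + max(-1, 1) = 2
  height(28) = 1 + max(1, 2) = 3
Height = 3


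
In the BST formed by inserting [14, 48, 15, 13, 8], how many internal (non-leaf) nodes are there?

Tree built from: [14, 48, 15, 13, 8]
Tree (level-order array): [14, 13, 48, 8, None, 15]
Rule: An internal node has at least one child.
Per-node child counts:
  node 14: 2 child(ren)
  node 13: 1 child(ren)
  node 8: 0 child(ren)
  node 48: 1 child(ren)
  node 15: 0 child(ren)
Matching nodes: [14, 13, 48]
Count of internal (non-leaf) nodes: 3


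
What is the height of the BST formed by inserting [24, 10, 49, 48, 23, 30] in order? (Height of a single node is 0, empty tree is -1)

Insertion order: [24, 10, 49, 48, 23, 30]
Tree (level-order array): [24, 10, 49, None, 23, 48, None, None, None, 30]
Compute height bottom-up (empty subtree = -1):
  height(23) = 1 + max(-1, -1) = 0
  height(10) = 1 + max(-1, 0) = 1
  height(30) = 1 + max(-1, -1) = 0
  height(48) = 1 + max(0, -1) = 1
  height(49) = 1 + max(1, -1) = 2
  height(24) = 1 + max(1, 2) = 3
Height = 3


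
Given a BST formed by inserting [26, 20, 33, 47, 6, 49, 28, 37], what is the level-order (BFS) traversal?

Tree insertion order: [26, 20, 33, 47, 6, 49, 28, 37]
Tree (level-order array): [26, 20, 33, 6, None, 28, 47, None, None, None, None, 37, 49]
BFS from the root, enqueuing left then right child of each popped node:
  queue [26] -> pop 26, enqueue [20, 33], visited so far: [26]
  queue [20, 33] -> pop 20, enqueue [6], visited so far: [26, 20]
  queue [33, 6] -> pop 33, enqueue [28, 47], visited so far: [26, 20, 33]
  queue [6, 28, 47] -> pop 6, enqueue [none], visited so far: [26, 20, 33, 6]
  queue [28, 47] -> pop 28, enqueue [none], visited so far: [26, 20, 33, 6, 28]
  queue [47] -> pop 47, enqueue [37, 49], visited so far: [26, 20, 33, 6, 28, 47]
  queue [37, 49] -> pop 37, enqueue [none], visited so far: [26, 20, 33, 6, 28, 47, 37]
  queue [49] -> pop 49, enqueue [none], visited so far: [26, 20, 33, 6, 28, 47, 37, 49]
Result: [26, 20, 33, 6, 28, 47, 37, 49]


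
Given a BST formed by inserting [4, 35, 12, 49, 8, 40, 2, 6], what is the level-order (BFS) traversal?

Tree insertion order: [4, 35, 12, 49, 8, 40, 2, 6]
Tree (level-order array): [4, 2, 35, None, None, 12, 49, 8, None, 40, None, 6]
BFS from the root, enqueuing left then right child of each popped node:
  queue [4] -> pop 4, enqueue [2, 35], visited so far: [4]
  queue [2, 35] -> pop 2, enqueue [none], visited so far: [4, 2]
  queue [35] -> pop 35, enqueue [12, 49], visited so far: [4, 2, 35]
  queue [12, 49] -> pop 12, enqueue [8], visited so far: [4, 2, 35, 12]
  queue [49, 8] -> pop 49, enqueue [40], visited so far: [4, 2, 35, 12, 49]
  queue [8, 40] -> pop 8, enqueue [6], visited so far: [4, 2, 35, 12, 49, 8]
  queue [40, 6] -> pop 40, enqueue [none], visited so far: [4, 2, 35, 12, 49, 8, 40]
  queue [6] -> pop 6, enqueue [none], visited so far: [4, 2, 35, 12, 49, 8, 40, 6]
Result: [4, 2, 35, 12, 49, 8, 40, 6]


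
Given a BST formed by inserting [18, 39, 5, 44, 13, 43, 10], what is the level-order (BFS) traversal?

Tree insertion order: [18, 39, 5, 44, 13, 43, 10]
Tree (level-order array): [18, 5, 39, None, 13, None, 44, 10, None, 43]
BFS from the root, enqueuing left then right child of each popped node:
  queue [18] -> pop 18, enqueue [5, 39], visited so far: [18]
  queue [5, 39] -> pop 5, enqueue [13], visited so far: [18, 5]
  queue [39, 13] -> pop 39, enqueue [44], visited so far: [18, 5, 39]
  queue [13, 44] -> pop 13, enqueue [10], visited so far: [18, 5, 39, 13]
  queue [44, 10] -> pop 44, enqueue [43], visited so far: [18, 5, 39, 13, 44]
  queue [10, 43] -> pop 10, enqueue [none], visited so far: [18, 5, 39, 13, 44, 10]
  queue [43] -> pop 43, enqueue [none], visited so far: [18, 5, 39, 13, 44, 10, 43]
Result: [18, 5, 39, 13, 44, 10, 43]


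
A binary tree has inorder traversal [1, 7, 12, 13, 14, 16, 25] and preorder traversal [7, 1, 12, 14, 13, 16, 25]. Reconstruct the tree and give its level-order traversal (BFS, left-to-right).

Inorder:  [1, 7, 12, 13, 14, 16, 25]
Preorder: [7, 1, 12, 14, 13, 16, 25]
Algorithm: preorder visits root first, so consume preorder in order;
for each root, split the current inorder slice at that value into
left-subtree inorder and right-subtree inorder, then recurse.
Recursive splits:
  root=7; inorder splits into left=[1], right=[12, 13, 14, 16, 25]
  root=1; inorder splits into left=[], right=[]
  root=12; inorder splits into left=[], right=[13, 14, 16, 25]
  root=14; inorder splits into left=[13], right=[16, 25]
  root=13; inorder splits into left=[], right=[]
  root=16; inorder splits into left=[], right=[25]
  root=25; inorder splits into left=[], right=[]
Reconstructed level-order: [7, 1, 12, 14, 13, 16, 25]


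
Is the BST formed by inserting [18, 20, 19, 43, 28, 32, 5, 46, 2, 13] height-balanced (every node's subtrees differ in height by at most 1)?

Tree (level-order array): [18, 5, 20, 2, 13, 19, 43, None, None, None, None, None, None, 28, 46, None, 32]
Definition: a tree is height-balanced if, at every node, |h(left) - h(right)| <= 1 (empty subtree has height -1).
Bottom-up per-node check:
  node 2: h_left=-1, h_right=-1, diff=0 [OK], height=0
  node 13: h_left=-1, h_right=-1, diff=0 [OK], height=0
  node 5: h_left=0, h_right=0, diff=0 [OK], height=1
  node 19: h_left=-1, h_right=-1, diff=0 [OK], height=0
  node 32: h_left=-1, h_right=-1, diff=0 [OK], height=0
  node 28: h_left=-1, h_right=0, diff=1 [OK], height=1
  node 46: h_left=-1, h_right=-1, diff=0 [OK], height=0
  node 43: h_left=1, h_right=0, diff=1 [OK], height=2
  node 20: h_left=0, h_right=2, diff=2 [FAIL (|0-2|=2 > 1)], height=3
  node 18: h_left=1, h_right=3, diff=2 [FAIL (|1-3|=2 > 1)], height=4
Node 20 violates the condition: |0 - 2| = 2 > 1.
Result: Not balanced


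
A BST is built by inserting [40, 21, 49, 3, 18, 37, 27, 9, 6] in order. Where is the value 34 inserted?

Starting tree (level order): [40, 21, 49, 3, 37, None, None, None, 18, 27, None, 9, None, None, None, 6]
Insertion path: 40 -> 21 -> 37 -> 27
Result: insert 34 as right child of 27
Final tree (level order): [40, 21, 49, 3, 37, None, None, None, 18, 27, None, 9, None, None, 34, 6]


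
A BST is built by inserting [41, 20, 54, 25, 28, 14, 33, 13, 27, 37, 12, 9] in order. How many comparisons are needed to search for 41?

Search path for 41: 41
Found: True
Comparisons: 1


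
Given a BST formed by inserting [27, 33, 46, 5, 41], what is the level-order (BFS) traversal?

Tree insertion order: [27, 33, 46, 5, 41]
Tree (level-order array): [27, 5, 33, None, None, None, 46, 41]
BFS from the root, enqueuing left then right child of each popped node:
  queue [27] -> pop 27, enqueue [5, 33], visited so far: [27]
  queue [5, 33] -> pop 5, enqueue [none], visited so far: [27, 5]
  queue [33] -> pop 33, enqueue [46], visited so far: [27, 5, 33]
  queue [46] -> pop 46, enqueue [41], visited so far: [27, 5, 33, 46]
  queue [41] -> pop 41, enqueue [none], visited so far: [27, 5, 33, 46, 41]
Result: [27, 5, 33, 46, 41]


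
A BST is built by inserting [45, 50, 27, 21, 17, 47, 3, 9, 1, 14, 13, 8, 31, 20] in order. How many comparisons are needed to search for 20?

Search path for 20: 45 -> 27 -> 21 -> 17 -> 20
Found: True
Comparisons: 5


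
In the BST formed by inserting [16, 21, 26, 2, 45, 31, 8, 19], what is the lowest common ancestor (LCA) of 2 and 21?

Tree insertion order: [16, 21, 26, 2, 45, 31, 8, 19]
Tree (level-order array): [16, 2, 21, None, 8, 19, 26, None, None, None, None, None, 45, 31]
In a BST, the LCA of p=2, q=21 is the first node v on the
root-to-leaf path with p <= v <= q (go left if both < v, right if both > v).
Walk from root:
  at 16: 2 <= 16 <= 21, this is the LCA
LCA = 16


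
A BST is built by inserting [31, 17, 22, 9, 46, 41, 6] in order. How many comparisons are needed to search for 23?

Search path for 23: 31 -> 17 -> 22
Found: False
Comparisons: 3


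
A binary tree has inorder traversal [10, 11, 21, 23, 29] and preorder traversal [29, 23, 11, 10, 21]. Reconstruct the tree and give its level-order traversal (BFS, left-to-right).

Inorder:  [10, 11, 21, 23, 29]
Preorder: [29, 23, 11, 10, 21]
Algorithm: preorder visits root first, so consume preorder in order;
for each root, split the current inorder slice at that value into
left-subtree inorder and right-subtree inorder, then recurse.
Recursive splits:
  root=29; inorder splits into left=[10, 11, 21, 23], right=[]
  root=23; inorder splits into left=[10, 11, 21], right=[]
  root=11; inorder splits into left=[10], right=[21]
  root=10; inorder splits into left=[], right=[]
  root=21; inorder splits into left=[], right=[]
Reconstructed level-order: [29, 23, 11, 10, 21]


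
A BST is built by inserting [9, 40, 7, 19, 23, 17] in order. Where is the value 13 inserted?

Starting tree (level order): [9, 7, 40, None, None, 19, None, 17, 23]
Insertion path: 9 -> 40 -> 19 -> 17
Result: insert 13 as left child of 17
Final tree (level order): [9, 7, 40, None, None, 19, None, 17, 23, 13]


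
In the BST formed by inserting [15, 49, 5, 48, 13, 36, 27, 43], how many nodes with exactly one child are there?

Tree built from: [15, 49, 5, 48, 13, 36, 27, 43]
Tree (level-order array): [15, 5, 49, None, 13, 48, None, None, None, 36, None, 27, 43]
Rule: These are nodes with exactly 1 non-null child.
Per-node child counts:
  node 15: 2 child(ren)
  node 5: 1 child(ren)
  node 13: 0 child(ren)
  node 49: 1 child(ren)
  node 48: 1 child(ren)
  node 36: 2 child(ren)
  node 27: 0 child(ren)
  node 43: 0 child(ren)
Matching nodes: [5, 49, 48]
Count of nodes with exactly one child: 3


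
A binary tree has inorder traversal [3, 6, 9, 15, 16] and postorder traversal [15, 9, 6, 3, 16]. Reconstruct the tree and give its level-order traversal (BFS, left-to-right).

Inorder:   [3, 6, 9, 15, 16]
Postorder: [15, 9, 6, 3, 16]
Algorithm: postorder visits root last, so walk postorder right-to-left;
each value is the root of the current inorder slice — split it at that
value, recurse on the right subtree first, then the left.
Recursive splits:
  root=16; inorder splits into left=[3, 6, 9, 15], right=[]
  root=3; inorder splits into left=[], right=[6, 9, 15]
  root=6; inorder splits into left=[], right=[9, 15]
  root=9; inorder splits into left=[], right=[15]
  root=15; inorder splits into left=[], right=[]
Reconstructed level-order: [16, 3, 6, 9, 15]


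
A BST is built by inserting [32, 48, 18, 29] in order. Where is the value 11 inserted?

Starting tree (level order): [32, 18, 48, None, 29]
Insertion path: 32 -> 18
Result: insert 11 as left child of 18
Final tree (level order): [32, 18, 48, 11, 29]


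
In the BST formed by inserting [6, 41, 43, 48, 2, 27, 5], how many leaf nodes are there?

Tree built from: [6, 41, 43, 48, 2, 27, 5]
Tree (level-order array): [6, 2, 41, None, 5, 27, 43, None, None, None, None, None, 48]
Rule: A leaf has 0 children.
Per-node child counts:
  node 6: 2 child(ren)
  node 2: 1 child(ren)
  node 5: 0 child(ren)
  node 41: 2 child(ren)
  node 27: 0 child(ren)
  node 43: 1 child(ren)
  node 48: 0 child(ren)
Matching nodes: [5, 27, 48]
Count of leaf nodes: 3


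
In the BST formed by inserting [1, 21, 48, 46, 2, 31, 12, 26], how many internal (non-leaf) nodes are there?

Tree built from: [1, 21, 48, 46, 2, 31, 12, 26]
Tree (level-order array): [1, None, 21, 2, 48, None, 12, 46, None, None, None, 31, None, 26]
Rule: An internal node has at least one child.
Per-node child counts:
  node 1: 1 child(ren)
  node 21: 2 child(ren)
  node 2: 1 child(ren)
  node 12: 0 child(ren)
  node 48: 1 child(ren)
  node 46: 1 child(ren)
  node 31: 1 child(ren)
  node 26: 0 child(ren)
Matching nodes: [1, 21, 2, 48, 46, 31]
Count of internal (non-leaf) nodes: 6


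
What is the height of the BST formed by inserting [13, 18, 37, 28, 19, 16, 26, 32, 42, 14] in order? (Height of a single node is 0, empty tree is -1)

Insertion order: [13, 18, 37, 28, 19, 16, 26, 32, 42, 14]
Tree (level-order array): [13, None, 18, 16, 37, 14, None, 28, 42, None, None, 19, 32, None, None, None, 26]
Compute height bottom-up (empty subtree = -1):
  height(14) = 1 + max(-1, -1) = 0
  height(16) = 1 + max(0, -1) = 1
  height(26) = 1 + max(-1, -1) = 0
  height(19) = 1 + max(-1, 0) = 1
  height(32) = 1 + max(-1, -1) = 0
  height(28) = 1 + max(1, 0) = 2
  height(42) = 1 + max(-1, -1) = 0
  height(37) = 1 + max(2, 0) = 3
  height(18) = 1 + max(1, 3) = 4
  height(13) = 1 + max(-1, 4) = 5
Height = 5


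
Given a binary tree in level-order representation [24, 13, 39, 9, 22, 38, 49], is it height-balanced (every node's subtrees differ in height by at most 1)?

Tree (level-order array): [24, 13, 39, 9, 22, 38, 49]
Definition: a tree is height-balanced if, at every node, |h(left) - h(right)| <= 1 (empty subtree has height -1).
Bottom-up per-node check:
  node 9: h_left=-1, h_right=-1, diff=0 [OK], height=0
  node 22: h_left=-1, h_right=-1, diff=0 [OK], height=0
  node 13: h_left=0, h_right=0, diff=0 [OK], height=1
  node 38: h_left=-1, h_right=-1, diff=0 [OK], height=0
  node 49: h_left=-1, h_right=-1, diff=0 [OK], height=0
  node 39: h_left=0, h_right=0, diff=0 [OK], height=1
  node 24: h_left=1, h_right=1, diff=0 [OK], height=2
All nodes satisfy the balance condition.
Result: Balanced


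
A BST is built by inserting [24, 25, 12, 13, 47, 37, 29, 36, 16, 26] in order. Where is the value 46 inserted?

Starting tree (level order): [24, 12, 25, None, 13, None, 47, None, 16, 37, None, None, None, 29, None, 26, 36]
Insertion path: 24 -> 25 -> 47 -> 37
Result: insert 46 as right child of 37
Final tree (level order): [24, 12, 25, None, 13, None, 47, None, 16, 37, None, None, None, 29, 46, 26, 36]


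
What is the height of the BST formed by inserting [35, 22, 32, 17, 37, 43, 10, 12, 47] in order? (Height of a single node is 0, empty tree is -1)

Insertion order: [35, 22, 32, 17, 37, 43, 10, 12, 47]
Tree (level-order array): [35, 22, 37, 17, 32, None, 43, 10, None, None, None, None, 47, None, 12]
Compute height bottom-up (empty subtree = -1):
  height(12) = 1 + max(-1, -1) = 0
  height(10) = 1 + max(-1, 0) = 1
  height(17) = 1 + max(1, -1) = 2
  height(32) = 1 + max(-1, -1) = 0
  height(22) = 1 + max(2, 0) = 3
  height(47) = 1 + max(-1, -1) = 0
  height(43) = 1 + max(-1, 0) = 1
  height(37) = 1 + max(-1, 1) = 2
  height(35) = 1 + max(3, 2) = 4
Height = 4


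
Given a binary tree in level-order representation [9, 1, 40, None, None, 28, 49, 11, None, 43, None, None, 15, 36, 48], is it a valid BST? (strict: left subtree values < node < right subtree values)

Level-order array: [9, 1, 40, None, None, 28, 49, 11, None, 43, None, None, 15, 36, 48]
Validate using subtree bounds (lo, hi): at each node, require lo < value < hi,
then recurse left with hi=value and right with lo=value.
Preorder trace (stopping at first violation):
  at node 9 with bounds (-inf, +inf): OK
  at node 1 with bounds (-inf, 9): OK
  at node 40 with bounds (9, +inf): OK
  at node 28 with bounds (9, 40): OK
  at node 11 with bounds (9, 28): OK
  at node 15 with bounds (11, 28): OK
  at node 49 with bounds (40, +inf): OK
  at node 43 with bounds (40, 49): OK
  at node 36 with bounds (40, 43): VIOLATION
Node 36 violates its bound: not (40 < 36 < 43).
Result: Not a valid BST


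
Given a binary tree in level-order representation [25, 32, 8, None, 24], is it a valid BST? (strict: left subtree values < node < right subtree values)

Level-order array: [25, 32, 8, None, 24]
Validate using subtree bounds (lo, hi): at each node, require lo < value < hi,
then recurse left with hi=value and right with lo=value.
Preorder trace (stopping at first violation):
  at node 25 with bounds (-inf, +inf): OK
  at node 32 with bounds (-inf, 25): VIOLATION
Node 32 violates its bound: not (-inf < 32 < 25).
Result: Not a valid BST
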